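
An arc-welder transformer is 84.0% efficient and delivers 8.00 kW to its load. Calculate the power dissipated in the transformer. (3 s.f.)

P_in = P_out/η = 8000/0.840 = 9523.81 W.
P_loss = P_in − P_out = 9523.81 − 8000 = 1520 W.

P_loss ≈ 1520 W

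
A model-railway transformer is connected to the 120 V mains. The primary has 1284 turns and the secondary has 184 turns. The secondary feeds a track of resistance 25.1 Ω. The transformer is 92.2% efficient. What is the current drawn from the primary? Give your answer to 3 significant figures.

I_p ≈ 0.106 A

V_s = 120 × 184/1284 = 17.196 V.
I_s = V_s/R = 17.196/25.1 = 0.68511 A.
P_out = V_s I_s = 17.196 × 0.68511 = 11.781 W.
P_in = P_out/η = 11.781/0.922 = 12.778 W.
I_p = P_in/V_p = 12.778/120 = 0.106 A.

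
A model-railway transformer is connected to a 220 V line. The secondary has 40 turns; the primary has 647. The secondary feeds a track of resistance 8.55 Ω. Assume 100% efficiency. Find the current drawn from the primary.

V_s = V_p × N_s/N_p = 220 × 40/647 = 13.601 V.
I_s = V_s/R = 13.601/8.55 = 1.5908 A.
For an ideal transformer I_p N_p = I_s N_s, so I_p = 1.5908 × 40/647 = 0.0983 A.

I_p ≈ 0.0983 A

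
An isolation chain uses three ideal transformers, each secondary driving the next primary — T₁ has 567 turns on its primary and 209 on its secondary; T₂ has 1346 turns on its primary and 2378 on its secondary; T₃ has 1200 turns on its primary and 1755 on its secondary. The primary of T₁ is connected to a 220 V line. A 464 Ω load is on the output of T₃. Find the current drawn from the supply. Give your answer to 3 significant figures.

After T₁: V = 220.00 × 209/567 = 81.093 V.
After T₂: V = 81.093 × 2378/1346 = 143.27 V.
After T₃: V = 143.27 × 1755/1200 = 209.53 V.
I_load = 209.53/464 = 0.45158 A, so P_out = 209.53 × 0.45158 = 94.619 W.
All ideal ⇒ P_in = P_out, so I_supply = 94.619/220 = 0.430 A.

I_supply ≈ 0.430 A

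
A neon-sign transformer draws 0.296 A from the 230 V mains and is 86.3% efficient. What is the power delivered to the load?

P_out ≈ 58.8 W

P_in = V_p I_p = 230 × 0.296 = 68.080 W.
P_out = η P_in = 0.863 × 68.080 = 58.8 W.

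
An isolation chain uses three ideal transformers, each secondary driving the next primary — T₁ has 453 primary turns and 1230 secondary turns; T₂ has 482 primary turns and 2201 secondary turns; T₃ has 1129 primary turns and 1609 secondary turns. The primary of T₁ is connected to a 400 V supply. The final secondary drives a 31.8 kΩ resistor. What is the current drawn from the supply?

Secondary of T₁: V = 400.00 × 1230/453 = 1086.1 V.
Secondary of T₂: V = 1086.1 × 2201/482 = 4959.5 V.
Secondary of T₃: V = 4959.5 × 1609/1129 = 7068.1 V.
I_load = 7068.1/31800 = 0.22227 A, so P_out = 7068.1 × 0.22227 = 1571.0 W.
All ideal ⇒ P_in = P_out, so I_supply = 1571.0/400 = 3.93 A.

I_supply ≈ 3.93 A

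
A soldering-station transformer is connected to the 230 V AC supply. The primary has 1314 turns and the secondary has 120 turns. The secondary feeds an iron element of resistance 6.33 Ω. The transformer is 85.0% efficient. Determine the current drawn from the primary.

I_p ≈ 0.357 A

V_s = 230 × 120/1314 = 21.005 V.
I_s = V_s/R = 21.005/6.33 = 3.3183 A.
P_out = V_s I_s = 21.005 × 3.3183 = 69.699 W.
P_in = P_out/η = 69.699/0.850 = 81.998 W.
I_p = P_in/V_p = 81.998/230 = 0.357 A.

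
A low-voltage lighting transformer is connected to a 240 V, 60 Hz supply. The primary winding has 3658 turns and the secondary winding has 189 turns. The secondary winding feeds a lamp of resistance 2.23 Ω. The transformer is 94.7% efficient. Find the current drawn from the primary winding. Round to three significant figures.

V_s = 240 × 189/3658 = 12.400 V.
I_s = V_s/R = 12.400/2.23 = 5.5606 A.
P_out = V_s I_s = 12.400 × 5.5606 = 68.953 W.
P_in = P_out/η = 68.953/0.947 = 72.812 W.
I_p = P_in/V_p = 72.812/240 = 0.303 A.

I_p ≈ 0.303 A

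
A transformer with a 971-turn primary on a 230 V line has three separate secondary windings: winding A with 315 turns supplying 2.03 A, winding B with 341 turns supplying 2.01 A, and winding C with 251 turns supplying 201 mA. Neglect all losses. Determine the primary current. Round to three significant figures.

V_A = 230 × 315/971 = 74.614 V; V_B = 230 × 341/971 = 80.772 V; V_C = 230 × 251/971 = 59.454 V.
P_out = V_A I_A + V_B I_B + V_C I_C = 74.614×2.03 + 80.772×2.01 + 59.454×0.201 = 151.47 + 162.35 + 11.950 = 325.77 W.
Ideal ⇒ P_in = P_out, so I_p = P_out/V_p = 325.77/230 = 1.42 A.

I_p ≈ 1.42 A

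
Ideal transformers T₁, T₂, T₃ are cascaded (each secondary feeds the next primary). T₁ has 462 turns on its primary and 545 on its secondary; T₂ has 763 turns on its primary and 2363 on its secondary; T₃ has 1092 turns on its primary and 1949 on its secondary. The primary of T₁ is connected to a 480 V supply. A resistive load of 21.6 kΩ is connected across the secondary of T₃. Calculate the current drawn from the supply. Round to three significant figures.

After T₁: V = 480.00 × 545/462 = 566.23 V.
After T₂: V = 566.23 × 2363/763 = 1753.6 V.
After T₃: V = 1753.6 × 1949/1092 = 3129.9 V.
I_load = 3129.9/21600 = 0.14490 A, so P_out = 3129.9 × 0.14490 = 453.52 W.
All ideal ⇒ P_in = P_out, so I_supply = 453.52/480 = 0.945 A.

I_supply ≈ 0.945 A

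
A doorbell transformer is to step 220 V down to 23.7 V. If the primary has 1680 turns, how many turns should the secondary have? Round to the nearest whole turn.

N_s = 181 turns

N_s/N_p = V_s/V_p, so N_s = 1680 × 23.7/220 = 181.0 ≈ 181 turns.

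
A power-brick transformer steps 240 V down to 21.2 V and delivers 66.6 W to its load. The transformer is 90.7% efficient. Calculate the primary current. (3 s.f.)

P_in = P_out/η = 66.6/0.907 = 73.429 W.
I_p = P_in/V_p = 73.429/240 = 0.306 A.

I_p ≈ 0.306 A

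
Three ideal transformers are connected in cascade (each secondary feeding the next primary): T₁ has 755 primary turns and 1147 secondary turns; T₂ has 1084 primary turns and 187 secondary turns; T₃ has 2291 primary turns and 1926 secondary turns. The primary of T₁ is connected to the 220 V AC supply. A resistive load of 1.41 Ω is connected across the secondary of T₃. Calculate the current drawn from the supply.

Secondary of T₁: V = 220.00 × 1147/755 = 334.23 V.
Secondary of T₂: V = 334.23 × 187/1084 = 57.657 V.
Secondary of T₃: V = 57.657 × 1926/2291 = 48.471 V.
I_load = 48.471/1.41 = 34.377 A, so P_out = 48.471 × 34.377 = 1666.3 W.
All ideal ⇒ P_in = P_out, so I_supply = 1666.3/220 = 7.57 A.

I_supply ≈ 7.57 A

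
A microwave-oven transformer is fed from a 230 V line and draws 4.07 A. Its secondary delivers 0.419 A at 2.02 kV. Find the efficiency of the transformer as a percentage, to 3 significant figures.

η ≈ 90.4%

P_in = 230 × 4.07 = 936.100 W.
P_out = 2020 × 0.419 = 846.380 W.
η = P_out/P_in = 846.380/936.100 = 0.904.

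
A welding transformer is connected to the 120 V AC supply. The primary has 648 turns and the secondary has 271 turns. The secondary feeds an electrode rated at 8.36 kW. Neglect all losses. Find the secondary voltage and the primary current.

V_s ≈ 50.2 V, I_p ≈ 69.7 A

V_s = V_p × N_s/N_p = 120 × 271/648 = 50.185 V.
I_s = P/V_s = 8360/50.185 = 166.58 A.
I_p = I_s × N_s/N_p = 166.58 × 271/648 = 69.7 A.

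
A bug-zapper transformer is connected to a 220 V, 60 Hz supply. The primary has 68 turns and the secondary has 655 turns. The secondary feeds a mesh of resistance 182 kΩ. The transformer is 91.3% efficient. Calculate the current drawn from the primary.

I_p ≈ 0.123 A

V_s = 220 × 655/68 = 2119.1 V.
I_s = V_s/R = 2119.1/182000 = 0.011644 A.
P_out = V_s I_s = 2119.1 × 0.011644 = 24.674 W.
P_in = P_out/η = 24.674/0.913 = 27.025 W.
I_p = P_in/V_p = 27.025/220 = 0.123 A.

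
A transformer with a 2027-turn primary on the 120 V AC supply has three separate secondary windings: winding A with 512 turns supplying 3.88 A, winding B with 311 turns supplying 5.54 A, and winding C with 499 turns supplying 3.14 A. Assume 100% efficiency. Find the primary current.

V_A = 120 × 512/2027 = 30.311 V; V_B = 120 × 311/2027 = 18.411 V; V_C = 120 × 499/2027 = 29.541 V.
P_out = V_A I_A + V_B I_B + V_C I_C = 30.311×3.88 + 18.411×5.54 + 29.541×3.14 = 117.61 + 102.00 + 92.759 = 312.36 W.
Ideal ⇒ P_in = P_out, so I_p = P_out/V_p = 312.36/120 = 2.60 A.

I_p ≈ 2.60 A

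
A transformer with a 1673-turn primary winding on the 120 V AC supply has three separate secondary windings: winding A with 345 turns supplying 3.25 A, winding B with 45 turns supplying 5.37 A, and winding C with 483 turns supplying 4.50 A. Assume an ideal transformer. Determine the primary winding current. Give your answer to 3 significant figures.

I_p ≈ 2.11 A

V_A = 120 × 345/1673 = 24.746 V; V_B = 120 × 45/1673 = 3.2277 V; V_C = 120 × 483/1673 = 34.644 V.
P_out = V_A I_A + V_B I_B + V_C I_C = 24.746×3.25 + 3.2277×5.37 + 34.644×4.50 = 80.424 + 17.333 + 155.90 = 253.66 W.
Ideal ⇒ P_in = P_out, so I_p = P_out/V_p = 253.66/120 = 2.11 A.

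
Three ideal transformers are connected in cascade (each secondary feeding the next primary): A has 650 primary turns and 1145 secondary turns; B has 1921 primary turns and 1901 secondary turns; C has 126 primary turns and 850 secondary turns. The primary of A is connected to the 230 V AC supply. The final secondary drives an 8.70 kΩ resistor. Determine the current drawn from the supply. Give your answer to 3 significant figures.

I_supply ≈ 3.66 A

After A: V = 230.00 × 1145/650 = 405.15 V.
After B: V = 405.15 × 1901/1921 = 400.94 V.
After C: V = 400.94 × 850/126 = 2704.7 V.
I_load = 2704.7/8700 = 0.31089 A, so P_out = 2704.7 × 0.31089 = 840.87 W.
All ideal ⇒ P_in = P_out, so I_supply = 840.87/230 = 3.66 A.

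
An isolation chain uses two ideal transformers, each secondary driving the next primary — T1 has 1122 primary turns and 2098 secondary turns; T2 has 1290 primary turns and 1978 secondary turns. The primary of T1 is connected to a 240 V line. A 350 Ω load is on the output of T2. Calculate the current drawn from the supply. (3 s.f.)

Secondary of T1: V = 240.00 × 2098/1122 = 448.77 V.
Secondary of T2: V = 448.77 × 1978/1290 = 688.11 V.
I_load = 688.11/350 = 1.9660 A, so P_out = 688.11 × 1.9660 = 1352.9 W.
All ideal ⇒ P_in = P_out, so I_supply = 1352.9/240 = 5.64 A.

I_supply ≈ 5.64 A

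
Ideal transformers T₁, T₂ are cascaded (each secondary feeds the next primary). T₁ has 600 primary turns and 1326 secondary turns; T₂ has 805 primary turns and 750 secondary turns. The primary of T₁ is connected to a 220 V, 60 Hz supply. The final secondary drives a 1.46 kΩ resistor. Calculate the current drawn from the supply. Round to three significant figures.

I_supply ≈ 0.639 A

After T₁: V = 220.00 × 1326/600 = 486.20 V.
After T₂: V = 486.20 × 750/805 = 452.98 V.
I_load = 452.98/1460 = 0.31026 A, so P_out = 452.98 × 0.31026 = 140.54 W.
All ideal ⇒ P_in = P_out, so I_supply = 140.54/220 = 0.639 A.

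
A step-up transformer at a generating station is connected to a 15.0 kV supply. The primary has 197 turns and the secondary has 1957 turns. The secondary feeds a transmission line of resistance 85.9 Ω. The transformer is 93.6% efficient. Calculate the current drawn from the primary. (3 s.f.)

V_s = 15000 × 1957/197 = 149010 V.
I_s = V_s/R = 149010/85.9 = 1734.7 A.
P_out = V_s I_s = 149010 × 1734.7 = 2.5849×10^8 W.
P_in = P_out/η = 2.5849×10^8/0.936 = 2.7616×10^8 W.
I_p = P_in/V_p = 2.7616×10^8/15000 = 18400 A.

I_p ≈ 18400 A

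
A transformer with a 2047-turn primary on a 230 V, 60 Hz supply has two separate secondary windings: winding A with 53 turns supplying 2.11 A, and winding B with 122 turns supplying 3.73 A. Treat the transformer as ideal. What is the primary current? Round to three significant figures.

V_A = 230 × 53/2047 = 5.9551 V; V_B = 230 × 122/2047 = 13.708 V.
P_out = V_A I_A + V_B I_B = 5.9551×2.11 + 13.708×3.73 = 12.565 + 51.130 = 63.696 W.
Ideal ⇒ P_in = P_out, so I_p = P_out/V_p = 63.696/230 = 0.277 A.

I_p ≈ 0.277 A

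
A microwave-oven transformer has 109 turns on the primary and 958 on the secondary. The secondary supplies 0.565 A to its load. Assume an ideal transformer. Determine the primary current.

For an ideal transformer I_p/I_s = N_s/N_p, so I_p = 0.565 × 958/109 = 4.97 A.

I_p ≈ 4.97 A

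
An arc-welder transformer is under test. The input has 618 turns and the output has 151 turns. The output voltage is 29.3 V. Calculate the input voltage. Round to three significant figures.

V_in/V_out = N_in/N_out, so V_in = 29.3 × 618/151 = 120 V.

V_in ≈ 120 V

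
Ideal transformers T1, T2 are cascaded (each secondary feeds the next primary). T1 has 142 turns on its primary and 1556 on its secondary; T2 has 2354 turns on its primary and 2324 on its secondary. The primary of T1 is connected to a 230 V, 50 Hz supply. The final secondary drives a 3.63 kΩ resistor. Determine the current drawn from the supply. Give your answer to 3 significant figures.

I_supply ≈ 7.42 A

After T1: V = 230.00 × 1556/142 = 2520.3 V.
After T2: V = 2520.3 × 2324/2354 = 2488.2 V.
I_load = 2488.2/3630 = 0.68544 A, so P_out = 2488.2 × 0.68544 = 1705.5 W.
All ideal ⇒ P_in = P_out, so I_supply = 1705.5/230 = 7.42 A.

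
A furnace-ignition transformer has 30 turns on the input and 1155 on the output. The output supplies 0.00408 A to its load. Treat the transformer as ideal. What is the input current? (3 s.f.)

I_in ≈ 0.157 A

For an ideal transformer I_in/I_out = N_out/N_in, so I_in = 0.00408 × 1155/30 = 0.157 A.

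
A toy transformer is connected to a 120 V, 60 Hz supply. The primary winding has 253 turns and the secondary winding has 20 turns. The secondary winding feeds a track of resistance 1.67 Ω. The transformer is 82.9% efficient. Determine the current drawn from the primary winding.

V_s = 120 × 20/253 = 9.4862 V.
I_s = V_s/R = 9.4862/1.67 = 5.6803 A.
P_out = V_s I_s = 9.4862 × 5.6803 = 53.885 W.
P_in = P_out/η = 53.885/0.829 = 65.000 W.
I_p = P_in/V_p = 65.000/120 = 0.542 A.

I_p ≈ 0.542 A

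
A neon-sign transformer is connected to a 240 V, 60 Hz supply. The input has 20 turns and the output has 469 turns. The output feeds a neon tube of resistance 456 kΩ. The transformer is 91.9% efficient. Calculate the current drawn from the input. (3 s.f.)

V_out = 240 × 469/20 = 5628.0 V.
I_out = V_out/R = 5628.0/456000 = 0.012342 A.
P_out = V_out I_out = 5628.0 × 0.012342 = 69.461 W.
P_in = P_out/η = 69.461/0.919 = 75.584 W.
I_in = P_in/V_in = 75.584/240 = 0.315 A.

I_in ≈ 0.315 A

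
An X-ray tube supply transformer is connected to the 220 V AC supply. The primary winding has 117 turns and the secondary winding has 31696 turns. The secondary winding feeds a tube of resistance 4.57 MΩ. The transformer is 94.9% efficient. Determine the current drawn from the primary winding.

I_p ≈ 3.72 A

V_s = 220 × 31696/117 = 59599 V.
I_s = V_s/R = 59599/(4.57×10^6) = 0.013041 A.
P_out = V_s I_s = 59599 × 0.013041 = 777.26 W.
P_in = P_out/η = 777.26/0.949 = 819.03 W.
I_p = P_in/V_p = 819.03/220 = 3.72 A.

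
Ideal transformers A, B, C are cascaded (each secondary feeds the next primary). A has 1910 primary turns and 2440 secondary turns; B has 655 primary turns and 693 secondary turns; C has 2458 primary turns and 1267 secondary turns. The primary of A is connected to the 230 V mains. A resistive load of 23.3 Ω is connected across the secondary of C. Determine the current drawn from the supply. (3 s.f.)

I_supply ≈ 4.79 A

Secondary of A: V = 230.00 × 2440/1910 = 293.82 V.
Secondary of B: V = 293.82 × 693/655 = 310.87 V.
Secondary of C: V = 310.87 × 1267/2458 = 160.24 V.
I_load = 160.24/23.3 = 6.8773 A, so P_out = 160.24 × 6.8773 = 1102.0 W.
All ideal ⇒ P_in = P_out, so I_supply = 1102.0/230 = 4.79 A.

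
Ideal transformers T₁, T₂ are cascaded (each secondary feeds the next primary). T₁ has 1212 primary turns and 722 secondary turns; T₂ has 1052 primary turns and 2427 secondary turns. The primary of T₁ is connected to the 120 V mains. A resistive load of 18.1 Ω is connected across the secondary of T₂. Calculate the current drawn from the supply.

After T₁: V = 120.00 × 722/1212 = 71.485 V.
After T₂: V = 71.485 × 2427/1052 = 164.92 V.
I_load = 164.92/18.1 = 9.1115 A, so P_out = 164.92 × 9.1115 = 1502.7 W.
All ideal ⇒ P_in = P_out, so I_supply = 1502.7/120 = 12.5 A.

I_supply ≈ 12.5 A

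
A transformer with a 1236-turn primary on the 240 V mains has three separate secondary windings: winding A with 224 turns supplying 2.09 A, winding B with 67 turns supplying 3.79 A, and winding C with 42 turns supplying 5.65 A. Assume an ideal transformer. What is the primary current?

V_A = 240 × 224/1236 = 43.495 V; V_B = 240 × 67/1236 = 13.010 V; V_C = 240 × 42/1236 = 8.1553 V.
P_out = V_A I_A + V_B I_B + V_C I_C = 43.495×2.09 + 13.010×3.79 + 8.1553×5.65 = 90.905 + 49.307 + 46.078 = 186.29 W.
Ideal ⇒ P_in = P_out, so I_p = P_out/V_p = 186.29/240 = 0.776 A.

I_p ≈ 0.776 A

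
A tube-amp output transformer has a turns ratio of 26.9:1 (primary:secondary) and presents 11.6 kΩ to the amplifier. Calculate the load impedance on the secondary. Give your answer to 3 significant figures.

Z_s ≈ 16.0 Ω

Z_s = Z_p/(N_p/N_s)² = 11600/26.9² = 16.0 Ω.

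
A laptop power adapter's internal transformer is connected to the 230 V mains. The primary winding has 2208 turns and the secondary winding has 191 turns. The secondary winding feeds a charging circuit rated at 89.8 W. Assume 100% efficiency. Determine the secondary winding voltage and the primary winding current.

V_s = V_p × N_s/N_p = 230 × 191/2208 = 19.896 V.
I_s = P/V_s = 89.8/19.896 = 4.5135 A.
I_p = I_s × N_s/N_p = 4.5135 × 191/2208 = 0.390 A.

V_s ≈ 19.9 V, I_p ≈ 0.390 A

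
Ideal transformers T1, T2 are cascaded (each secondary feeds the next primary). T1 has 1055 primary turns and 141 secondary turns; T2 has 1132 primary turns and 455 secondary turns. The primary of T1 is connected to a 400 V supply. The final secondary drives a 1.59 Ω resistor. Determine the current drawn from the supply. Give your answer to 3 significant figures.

I_supply ≈ 0.726 A

Secondary of T1: V = 400.00 × 141/1055 = 53.460 V.
Secondary of T2: V = 53.460 × 455/1132 = 21.488 V.
I_load = 21.488/1.59 = 13.514 A, so P_out = 21.488 × 13.514 = 290.39 W.
All ideal ⇒ P_in = P_out, so I_supply = 290.39/400 = 0.726 A.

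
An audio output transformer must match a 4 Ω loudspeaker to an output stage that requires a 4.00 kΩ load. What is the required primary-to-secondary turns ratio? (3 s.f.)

Z_p/Z_s = (N_p/N_s)², so N_p/N_s = √(4000/4) = √1000 = 31.6.

N_p/N_s ≈ 31.6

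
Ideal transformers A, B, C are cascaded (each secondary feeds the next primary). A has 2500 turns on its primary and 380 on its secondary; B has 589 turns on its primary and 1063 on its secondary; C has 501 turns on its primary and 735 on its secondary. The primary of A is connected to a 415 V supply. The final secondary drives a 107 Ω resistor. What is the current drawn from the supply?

I_supply ≈ 0.628 A

After A: V = 415.00 × 380/2500 = 63.080 V.
After B: V = 63.080 × 1063/589 = 113.84 V.
After C: V = 113.84 × 735/501 = 167.02 V.
I_load = 167.02/107 = 1.5609 A, so P_out = 167.02 × 1.5609 = 260.70 W.
All ideal ⇒ P_in = P_out, so I_supply = 260.70/415 = 0.628 A.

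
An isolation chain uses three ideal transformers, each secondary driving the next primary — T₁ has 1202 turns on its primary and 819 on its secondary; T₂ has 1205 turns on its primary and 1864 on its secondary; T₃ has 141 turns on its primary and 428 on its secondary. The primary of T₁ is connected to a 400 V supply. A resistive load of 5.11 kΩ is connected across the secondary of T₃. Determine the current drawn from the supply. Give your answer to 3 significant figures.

Secondary of T₁: V = 400.00 × 819/1202 = 272.55 V.
Secondary of T₂: V = 272.55 × 1864/1205 = 421.60 V.
Secondary of T₃: V = 421.60 × 428/141 = 1279.7 V.
I_load = 1279.7/5110 = 0.25044 A, so P_out = 1279.7 × 0.25044 = 320.50 W.
All ideal ⇒ P_in = P_out, so I_supply = 320.50/400 = 0.801 A.

I_supply ≈ 0.801 A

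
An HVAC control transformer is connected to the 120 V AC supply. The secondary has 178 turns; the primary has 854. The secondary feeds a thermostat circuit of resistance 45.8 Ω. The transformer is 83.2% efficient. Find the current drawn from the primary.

V_s = 120 × 178/854 = 25.012 V.
I_s = V_s/R = 25.012/45.8 = 0.54611 A.
P_out = V_s I_s = 25.012 × 0.54611 = 13.659 W.
P_in = P_out/η = 13.659/0.832 = 16.417 W.
I_p = P_in/V_p = 16.417/120 = 0.137 A.

I_p ≈ 0.137 A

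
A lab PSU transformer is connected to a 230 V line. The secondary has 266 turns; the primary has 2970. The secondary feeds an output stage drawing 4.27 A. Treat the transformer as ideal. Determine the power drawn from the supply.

I_p = I_s × N_s/N_p = 4.27 × 266/2970 = 0.38243 A.
P = V_p I_p = 230 × 0.38243 = 88.0 W.

P ≈ 88.0 W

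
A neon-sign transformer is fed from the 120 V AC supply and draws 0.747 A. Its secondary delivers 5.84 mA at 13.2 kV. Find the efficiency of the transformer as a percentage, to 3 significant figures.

P_in = 120 × 0.747 = 89.6400 W.
P_out = 13200 × 0.00584 = 77.0880 W.
η = P_out/P_in = 77.0880/89.6400 = 0.860.

η ≈ 86.0%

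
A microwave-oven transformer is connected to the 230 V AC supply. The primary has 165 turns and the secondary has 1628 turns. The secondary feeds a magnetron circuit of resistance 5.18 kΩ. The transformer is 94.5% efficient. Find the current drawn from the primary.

I_p ≈ 4.57 A

V_s = 230 × 1628/165 = 2269.3 V.
I_s = V_s/R = 2269.3/5180 = 0.43810 A.
P_out = V_s I_s = 2269.3 × 0.43810 = 994.18 W.
P_in = P_out/η = 994.18/0.945 = 1052.0 W.
I_p = P_in/V_p = 1052.0/230 = 4.57 A.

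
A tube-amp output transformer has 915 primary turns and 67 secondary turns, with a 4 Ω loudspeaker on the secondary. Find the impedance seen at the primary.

Z_p ≈ 746 Ω

Z_p = (N_p/N_s)² × Z_s = (915/67)² × 4 = 746 Ω.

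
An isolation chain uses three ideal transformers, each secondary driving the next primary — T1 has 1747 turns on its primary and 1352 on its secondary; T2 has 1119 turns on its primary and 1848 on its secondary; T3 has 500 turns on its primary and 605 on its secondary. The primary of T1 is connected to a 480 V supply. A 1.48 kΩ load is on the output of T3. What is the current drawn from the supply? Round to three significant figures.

Secondary of T1: V = 480.00 × 1352/1747 = 371.47 V.
Secondary of T2: V = 371.47 × 1848/1119 = 613.48 V.
Secondary of T3: V = 613.48 × 605/500 = 742.30 V.
I_load = 742.30/1480 = 0.50156 A, so P_out = 742.30 × 0.50156 = 372.31 W.
All ideal ⇒ P_in = P_out, so I_supply = 372.31/480 = 0.776 A.

I_supply ≈ 0.776 A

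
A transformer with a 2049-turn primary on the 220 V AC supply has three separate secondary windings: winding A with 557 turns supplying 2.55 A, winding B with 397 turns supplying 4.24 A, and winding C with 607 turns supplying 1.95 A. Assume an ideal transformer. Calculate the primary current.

I_p ≈ 2.09 A

V_A = 220 × 557/2049 = 59.805 V; V_B = 220 × 397/2049 = 42.626 V; V_C = 220 × 607/2049 = 65.173 V.
P_out = V_A I_A + V_B I_B + V_C I_C = 59.805×2.55 + 42.626×4.24 + 65.173×1.95 = 152.50 + 180.73 + 127.09 = 460.32 W.
Ideal ⇒ P_in = P_out, so I_p = P_out/V_p = 460.32/220 = 2.09 A.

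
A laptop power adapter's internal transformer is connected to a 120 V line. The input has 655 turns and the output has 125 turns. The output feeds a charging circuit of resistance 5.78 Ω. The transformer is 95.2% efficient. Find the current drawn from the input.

V_out = 120 × 125/655 = 22.901 V.
I_out = V_out/R = 22.901/5.78 = 3.9621 A.
P_out = V_out I_out = 22.901 × 3.9621 = 90.734 W.
P_in = P_out/η = 90.734/0.952 = 95.309 W.
I_in = P_in/V_in = 95.309/120 = 0.794 A.

I_in ≈ 0.794 A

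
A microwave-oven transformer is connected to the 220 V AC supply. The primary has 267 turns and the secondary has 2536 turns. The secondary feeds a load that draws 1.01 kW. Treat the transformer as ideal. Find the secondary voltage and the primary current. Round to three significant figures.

V_s ≈ 2090 V, I_p ≈ 4.59 A

V_s = V_p × N_s/N_p = 220 × 2536/267 = 2089.6 V.
I_s = P/V_s = 1010/2089.6 = 0.48335 A.
I_p = I_s × N_s/N_p = 0.48335 × 2536/267 = 4.59 A.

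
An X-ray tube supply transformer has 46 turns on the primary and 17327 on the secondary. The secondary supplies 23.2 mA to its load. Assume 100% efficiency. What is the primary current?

For an ideal transformer I_p/I_s = N_s/N_p, so I_p = 0.0232 × 17327/46 = 8.74 A.

I_p ≈ 8.74 A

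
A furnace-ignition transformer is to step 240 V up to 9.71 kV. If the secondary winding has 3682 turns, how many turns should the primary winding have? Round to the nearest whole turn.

N_p = 91 turns

N_p/N_s = V_p/V_s, so N_p = 3682 × 240/9710 = 91.0 ≈ 91 turns.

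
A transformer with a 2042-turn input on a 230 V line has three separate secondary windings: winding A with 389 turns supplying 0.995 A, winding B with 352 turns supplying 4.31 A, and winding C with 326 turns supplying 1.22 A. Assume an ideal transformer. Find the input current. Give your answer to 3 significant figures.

V_A = 230 × 389/2042 = 43.815 V; V_B = 230 × 352/2042 = 39.647 V; V_C = 230 × 326/2042 = 36.719 V.
P_out = V_A I_A + V_B I_B + V_C I_C = 43.815×0.995 + 39.647×4.31 + 36.719×1.22 = 43.596 + 170.88 + 44.797 = 259.27 W.
Ideal ⇒ P_in = P_out, so I_in = P_out/V_in = 259.27/230 = 1.13 A.

I_in ≈ 1.13 A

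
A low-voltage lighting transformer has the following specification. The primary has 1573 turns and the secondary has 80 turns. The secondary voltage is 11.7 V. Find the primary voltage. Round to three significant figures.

V_p/V_s = N_p/N_s, so V_p = 11.7 × 1573/80 = 230 V.

V_p ≈ 230 V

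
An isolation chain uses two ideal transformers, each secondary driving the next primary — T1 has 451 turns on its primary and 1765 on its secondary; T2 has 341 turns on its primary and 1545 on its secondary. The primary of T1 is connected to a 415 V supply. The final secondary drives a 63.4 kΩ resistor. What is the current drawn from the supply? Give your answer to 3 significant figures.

I_supply ≈ 2.06 A

After T1: V = 415.00 × 1765/451 = 1624.1 V.
After T2: V = 1624.1 × 1545/341 = 7358.5 V.
I_load = 7358.5/63400 = 0.11606 A, so P_out = 7358.5 × 0.11606 = 854.07 W.
All ideal ⇒ P_in = P_out, so I_supply = 854.07/415 = 2.06 A.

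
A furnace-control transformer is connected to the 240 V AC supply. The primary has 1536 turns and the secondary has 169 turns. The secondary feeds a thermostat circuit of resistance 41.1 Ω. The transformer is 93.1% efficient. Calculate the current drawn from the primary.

I_p ≈ 0.0759 A

V_s = 240 × 169/1536 = 26.406 V.
I_s = V_s/R = 26.406/41.1 = 0.64249 A.
P_out = V_s I_s = 26.406 × 0.64249 = 16.966 W.
P_in = P_out/η = 16.966/0.931 = 18.223 W.
I_p = P_in/V_p = 18.223/240 = 0.0759 A.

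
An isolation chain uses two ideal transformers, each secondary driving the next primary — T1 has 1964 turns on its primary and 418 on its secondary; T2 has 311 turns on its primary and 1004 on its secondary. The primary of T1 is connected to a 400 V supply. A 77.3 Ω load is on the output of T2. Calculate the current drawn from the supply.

I_supply ≈ 2.44 A

After T1: V = 400.00 × 418/1964 = 85.132 V.
After T2: V = 85.132 × 1004/311 = 274.83 V.
I_load = 274.83/77.3 = 3.5554 A, so P_out = 274.83 × 3.5554 = 977.14 W.
All ideal ⇒ P_in = P_out, so I_supply = 977.14/400 = 2.44 A.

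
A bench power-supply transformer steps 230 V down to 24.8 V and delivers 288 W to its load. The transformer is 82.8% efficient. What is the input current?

I_in ≈ 1.51 A

P_in = P_out/η = 288/0.828 = 347.83 W.
I_in = P_in/V_in = 347.83/230 = 1.51 A.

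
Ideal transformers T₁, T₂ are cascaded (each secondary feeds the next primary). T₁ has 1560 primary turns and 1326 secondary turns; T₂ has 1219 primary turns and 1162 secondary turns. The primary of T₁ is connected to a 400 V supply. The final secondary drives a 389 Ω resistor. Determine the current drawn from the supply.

I_supply ≈ 0.675 A

After T₁: V = 400.00 × 1326/1560 = 340.00 V.
After T₂: V = 340.00 × 1162/1219 = 324.10 V.
I_load = 324.10/389 = 0.83317 A, so P_out = 324.10 × 0.83317 = 270.03 W.
All ideal ⇒ P_in = P_out, so I_supply = 270.03/400 = 0.675 A.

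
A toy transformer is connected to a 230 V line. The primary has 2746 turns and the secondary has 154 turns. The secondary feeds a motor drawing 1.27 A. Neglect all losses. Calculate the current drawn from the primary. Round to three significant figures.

For an ideal transformer I_p N_p = I_s N_s, so I_p = 1.27 × 154/2746 = 0.0712 A.

I_p ≈ 0.0712 A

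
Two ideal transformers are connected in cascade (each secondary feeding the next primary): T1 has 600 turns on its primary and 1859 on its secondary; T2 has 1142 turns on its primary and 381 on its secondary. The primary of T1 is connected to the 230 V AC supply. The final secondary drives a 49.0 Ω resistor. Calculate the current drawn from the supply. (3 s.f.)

I_supply ≈ 5.02 A

Secondary of T1: V = 230.00 × 1859/600 = 712.62 V.
Secondary of T2: V = 712.62 × 381/1142 = 237.75 V.
I_load = 237.75/49.0 = 4.8520 A, so P_out = 237.75 × 4.8520 = 1153.5 W.
All ideal ⇒ P_in = P_out, so I_supply = 1153.5/230 = 5.02 A.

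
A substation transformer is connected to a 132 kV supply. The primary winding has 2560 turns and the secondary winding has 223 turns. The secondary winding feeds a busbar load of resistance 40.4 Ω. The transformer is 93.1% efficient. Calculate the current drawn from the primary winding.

V_s = 132000 × 223/2560 = 11498 V.
I_s = V_s/R = 11498/40.4 = 284.61 A.
P_out = V_s I_s = 11498 × 284.61 = 3.2726×10^6 W.
P_in = P_out/η = 3.2726×10^6/0.931 = 3.5152×10^6 W.
I_p = P_in/V_p = 3.5152×10^6/132000 = 26.6 A.

I_p ≈ 26.6 A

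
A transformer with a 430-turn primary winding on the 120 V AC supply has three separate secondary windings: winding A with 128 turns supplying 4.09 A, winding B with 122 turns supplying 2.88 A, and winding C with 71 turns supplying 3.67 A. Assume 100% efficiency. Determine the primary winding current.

I_p ≈ 2.64 A

V_A = 120 × 128/430 = 35.721 V; V_B = 120 × 122/430 = 34.047 V; V_C = 120 × 71/430 = 19.814 V.
P_out = V_A I_A + V_B I_B + V_C I_C = 35.721×4.09 + 34.047×2.88 + 19.814×3.67 = 146.10 + 98.054 + 72.717 = 316.87 W.
Ideal ⇒ P_in = P_out, so I_p = P_out/V_p = 316.87/120 = 2.64 A.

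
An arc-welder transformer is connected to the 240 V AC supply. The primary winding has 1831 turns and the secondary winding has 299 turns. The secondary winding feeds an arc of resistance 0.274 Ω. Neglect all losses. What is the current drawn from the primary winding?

V_s = V_p × N_s/N_p = 240 × 299/1831 = 39.192 V.
I_s = V_s/R = 39.192/0.274 = 143.04 A.
For an ideal transformer I_p N_p = I_s N_s, so I_p = 143.04 × 299/1831 = 23.4 A.

I_p ≈ 23.4 A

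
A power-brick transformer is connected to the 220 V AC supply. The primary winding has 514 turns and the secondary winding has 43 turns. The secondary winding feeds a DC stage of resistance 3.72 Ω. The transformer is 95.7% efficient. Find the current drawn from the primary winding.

I_p ≈ 0.432 A

V_s = 220 × 43/514 = 18.405 V.
I_s = V_s/R = 18.405/3.72 = 4.9475 A.
P_out = V_s I_s = 18.405 × 4.9475 = 91.057 W.
P_in = P_out/η = 91.057/0.957 = 95.148 W.
I_p = P_in/V_p = 95.148/220 = 0.432 A.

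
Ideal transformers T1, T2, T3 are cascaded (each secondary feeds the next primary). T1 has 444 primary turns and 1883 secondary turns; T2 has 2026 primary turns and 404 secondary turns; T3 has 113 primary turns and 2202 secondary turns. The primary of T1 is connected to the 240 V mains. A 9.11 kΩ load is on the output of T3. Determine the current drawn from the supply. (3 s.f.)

I_supply ≈ 7.15 A

Secondary of T1: V = 240.00 × 1883/444 = 1017.8 V.
Secondary of T2: V = 1017.8 × 404/2026 = 202.96 V.
Secondary of T3: V = 202.96 × 2202/113 = 3955.1 V.
I_load = 3955.1/9110 = 0.43415 A, so P_out = 3955.1 × 0.43415 = 1717.1 W.
All ideal ⇒ P_in = P_out, so I_supply = 1717.1/240 = 7.15 A.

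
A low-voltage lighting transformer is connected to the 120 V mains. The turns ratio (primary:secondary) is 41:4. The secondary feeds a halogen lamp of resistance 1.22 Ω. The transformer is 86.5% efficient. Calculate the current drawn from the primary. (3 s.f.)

I_p ≈ 1.08 A

V_s = 120 × 4/41 = 11.707 V.
I_s = V_s/R = 11.707/1.22 = 9.5962 A.
P_out = V_s I_s = 11.707 × 9.5962 = 112.35 W.
P_in = P_out/η = 112.35/0.865 = 129.88 W.
I_p = P_in/V_p = 129.88/120 = 1.08 A.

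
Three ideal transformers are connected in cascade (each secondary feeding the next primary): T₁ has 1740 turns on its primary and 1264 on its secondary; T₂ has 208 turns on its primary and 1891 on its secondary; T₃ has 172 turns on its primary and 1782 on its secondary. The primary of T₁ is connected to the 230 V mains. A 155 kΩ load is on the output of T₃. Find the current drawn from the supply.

After T₁: V = 230.00 × 1264/1740 = 167.08 V.
After T₂: V = 167.08 × 1891/208 = 1519.0 V.
After T₃: V = 1519.0 × 1782/172 = 15737 V.
I_load = 15737/155000 = 0.10153 A, so P_out = 15737 × 0.10153 = 1597.8 W.
All ideal ⇒ P_in = P_out, so I_supply = 1597.8/230 = 6.95 A.

I_supply ≈ 6.95 A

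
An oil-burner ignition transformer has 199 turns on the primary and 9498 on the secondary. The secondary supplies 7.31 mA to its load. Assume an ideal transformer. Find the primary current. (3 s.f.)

For an ideal transformer I_p/I_s = N_s/N_p, so I_p = 0.00731 × 9498/199 = 0.349 A.

I_p ≈ 0.349 A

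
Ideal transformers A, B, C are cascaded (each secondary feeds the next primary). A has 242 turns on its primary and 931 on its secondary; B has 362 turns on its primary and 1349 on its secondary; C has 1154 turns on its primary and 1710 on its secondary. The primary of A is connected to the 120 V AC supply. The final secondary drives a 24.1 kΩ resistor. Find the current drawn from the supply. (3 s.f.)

Secondary of A: V = 120.00 × 931/242 = 461.65 V.
Secondary of B: V = 461.65 × 1349/362 = 1720.4 V.
Secondary of C: V = 1720.4 × 1710/1154 = 2549.2 V.
I_load = 2549.2/24100 = 0.10578 A, so P_out = 2549.2 × 0.10578 = 269.65 W.
All ideal ⇒ P_in = P_out, so I_supply = 269.65/120 = 2.25 A.

I_supply ≈ 2.25 A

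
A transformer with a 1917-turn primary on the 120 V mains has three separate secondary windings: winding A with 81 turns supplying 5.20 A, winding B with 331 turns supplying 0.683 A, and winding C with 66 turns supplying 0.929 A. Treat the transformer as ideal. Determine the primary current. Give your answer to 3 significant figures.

V_A = 120 × 81/1917 = 5.0704 V; V_B = 120 × 331/1917 = 20.720 V; V_C = 120 × 66/1917 = 4.1315 V.
P_out = V_A I_A + V_B I_B + V_C I_C = 5.0704×5.20 + 20.720×0.683 + 4.1315×0.929 = 26.366 + 14.152 + 3.8381 = 44.356 W.
Ideal ⇒ P_in = P_out, so I_p = P_out/V_p = 44.356/120 = 0.370 A.

I_p ≈ 0.370 A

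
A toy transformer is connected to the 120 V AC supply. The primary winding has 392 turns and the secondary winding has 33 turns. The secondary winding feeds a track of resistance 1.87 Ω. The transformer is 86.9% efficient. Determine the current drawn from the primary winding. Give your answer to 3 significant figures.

I_p ≈ 0.523 A

V_s = 120 × 33/392 = 10.102 V.
I_s = V_s/R = 10.102/1.87 = 5.4022 A.
P_out = V_s I_s = 10.102 × 5.4022 = 54.573 W.
P_in = P_out/η = 54.573/0.869 = 62.800 W.
I_p = P_in/V_p = 62.800/120 = 0.523 A.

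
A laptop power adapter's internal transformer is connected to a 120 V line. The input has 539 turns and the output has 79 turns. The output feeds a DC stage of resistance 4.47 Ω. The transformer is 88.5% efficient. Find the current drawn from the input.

V_out = 120 × 79/539 = 17.588 V.
I_out = V_out/R = 17.588/4.47 = 3.9347 A.
P_out = V_out I_out = 17.588 × 3.9347 = 69.204 W.
P_in = P_out/η = 69.204/0.885 = 78.197 W.
I_in = P_in/V_in = 78.197/120 = 0.652 A.

I_in ≈ 0.652 A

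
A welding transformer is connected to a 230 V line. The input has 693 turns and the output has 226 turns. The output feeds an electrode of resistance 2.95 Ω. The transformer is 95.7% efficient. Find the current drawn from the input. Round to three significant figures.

V_out = 230 × 226/693 = 75.007 V.
I_out = V_out/R = 75.007/2.95 = 25.426 A.
P_out = V_out I_out = 75.007 × 25.426 = 1907.1 W.
P_in = P_out/η = 1907.1/0.957 = 1992.8 W.
I_in = P_in/V_in = 1992.8/230 = 8.66 A.

I_in ≈ 8.66 A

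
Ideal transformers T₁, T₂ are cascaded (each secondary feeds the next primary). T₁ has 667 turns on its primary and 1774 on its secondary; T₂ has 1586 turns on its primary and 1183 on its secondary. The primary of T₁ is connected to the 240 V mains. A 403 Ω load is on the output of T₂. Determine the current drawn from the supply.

I_supply ≈ 2.34 A

After T₁: V = 240.00 × 1774/667 = 638.32 V.
After T₂: V = 638.32 × 1183/1586 = 476.12 V.
I_load = 476.12/403 = 1.1815 A, so P_out = 476.12 × 1.1815 = 562.52 W.
All ideal ⇒ P_in = P_out, so I_supply = 562.52/240 = 2.34 A.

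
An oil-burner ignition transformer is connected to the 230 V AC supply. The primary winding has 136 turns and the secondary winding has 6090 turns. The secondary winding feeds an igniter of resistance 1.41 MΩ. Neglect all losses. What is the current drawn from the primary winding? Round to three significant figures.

V_s = V_p × N_s/N_p = 230 × 6090/136 = 10299 V.
I_s = V_s/R = 10299/(1.41×10^6) = 0.0073044 A.
For an ideal transformer I_p N_p = I_s N_s, so I_p = 0.0073044 × 6090/136 = 0.327 A.

I_p ≈ 0.327 A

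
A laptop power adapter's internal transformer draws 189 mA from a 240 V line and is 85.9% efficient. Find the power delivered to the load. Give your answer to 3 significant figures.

P_out ≈ 39.0 W

P_in = V_p I_p = 240 × 0.189 = 45.360 W.
P_out = η P_in = 0.859 × 45.360 = 39.0 W.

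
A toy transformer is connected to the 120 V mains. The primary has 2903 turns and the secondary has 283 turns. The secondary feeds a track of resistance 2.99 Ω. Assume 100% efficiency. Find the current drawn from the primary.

V_s = V_p × N_s/N_p = 120 × 283/2903 = 11.698 V.
I_s = V_s/R = 11.698/2.99 = 3.9125 A.
For an ideal transformer I_p N_p = I_s N_s, so I_p = 3.9125 × 283/2903 = 0.381 A.

I_p ≈ 0.381 A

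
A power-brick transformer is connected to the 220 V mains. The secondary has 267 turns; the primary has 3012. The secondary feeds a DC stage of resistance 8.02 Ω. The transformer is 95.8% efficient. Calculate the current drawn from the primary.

I_p ≈ 0.225 A

V_s = 220 × 267/3012 = 19.502 V.
I_s = V_s/R = 19.502/8.02 = 2.4317 A.
P_out = V_s I_s = 19.502 × 2.4317 = 47.422 W.
P_in = P_out/η = 47.422/0.958 = 49.501 W.
I_p = P_in/V_p = 49.501/220 = 0.225 A.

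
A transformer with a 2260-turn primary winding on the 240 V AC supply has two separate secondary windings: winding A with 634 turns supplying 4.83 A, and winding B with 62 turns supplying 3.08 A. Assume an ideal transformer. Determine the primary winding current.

V_A = 240 × 634/2260 = 67.327 V; V_B = 240 × 62/2260 = 6.5841 V.
P_out = V_A I_A + V_B I_B = 67.327×4.83 + 6.5841×3.08 = 325.19 + 20.279 = 345.47 W.
Ideal ⇒ P_in = P_out, so I_p = P_out/V_p = 345.47/240 = 1.44 A.

I_p ≈ 1.44 A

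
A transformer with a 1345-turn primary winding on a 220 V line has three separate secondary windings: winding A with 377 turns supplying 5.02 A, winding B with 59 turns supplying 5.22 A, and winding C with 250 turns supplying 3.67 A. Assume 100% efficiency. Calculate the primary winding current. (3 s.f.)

I_p ≈ 2.32 A

V_A = 220 × 377/1345 = 61.665 V; V_B = 220 × 59/1345 = 9.6506 V; V_C = 220 × 250/1345 = 40.892 V.
P_out = V_A I_A + V_B I_B + V_C I_C = 61.665×5.02 + 9.6506×5.22 + 40.892×3.67 = 309.56 + 50.376 + 150.07 = 510.01 W.
Ideal ⇒ P_in = P_out, so I_p = P_out/V_p = 510.01/220 = 2.32 A.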